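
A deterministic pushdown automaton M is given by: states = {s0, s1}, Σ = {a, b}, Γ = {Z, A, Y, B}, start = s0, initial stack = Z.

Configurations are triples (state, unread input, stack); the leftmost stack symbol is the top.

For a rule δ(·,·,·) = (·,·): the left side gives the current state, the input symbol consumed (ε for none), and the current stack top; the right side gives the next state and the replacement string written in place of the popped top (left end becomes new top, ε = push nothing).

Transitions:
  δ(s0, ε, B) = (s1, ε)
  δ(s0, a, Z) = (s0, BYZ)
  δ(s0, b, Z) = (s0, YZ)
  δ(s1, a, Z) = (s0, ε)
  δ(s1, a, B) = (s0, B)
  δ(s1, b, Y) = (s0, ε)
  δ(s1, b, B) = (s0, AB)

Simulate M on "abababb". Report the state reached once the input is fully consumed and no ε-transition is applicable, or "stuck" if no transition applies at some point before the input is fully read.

s0

(s0, abababb, Z)
  read a, top Z: go to s0, push BYZ → (s0, bababb, BYZ)
  ε-move, top B: go to s1, push ε → (s1, bababb, YZ)
  read b, top Y: go to s0, push ε → (s0, ababb, Z)
  read a, top Z: go to s0, push BYZ → (s0, babb, BYZ)
  ε-move, top B: go to s1, push ε → (s1, babb, YZ)
  read b, top Y: go to s0, push ε → (s0, abb, Z)
  read a, top Z: go to s0, push BYZ → (s0, bb, BYZ)
  ε-move, top B: go to s1, push ε → (s1, bb, YZ)
  read b, top Y: go to s0, push ε → (s0, b, Z)
  read b, top Z: go to s0, push YZ → (s0, ε, YZ)
All input consumed; M is in state s0.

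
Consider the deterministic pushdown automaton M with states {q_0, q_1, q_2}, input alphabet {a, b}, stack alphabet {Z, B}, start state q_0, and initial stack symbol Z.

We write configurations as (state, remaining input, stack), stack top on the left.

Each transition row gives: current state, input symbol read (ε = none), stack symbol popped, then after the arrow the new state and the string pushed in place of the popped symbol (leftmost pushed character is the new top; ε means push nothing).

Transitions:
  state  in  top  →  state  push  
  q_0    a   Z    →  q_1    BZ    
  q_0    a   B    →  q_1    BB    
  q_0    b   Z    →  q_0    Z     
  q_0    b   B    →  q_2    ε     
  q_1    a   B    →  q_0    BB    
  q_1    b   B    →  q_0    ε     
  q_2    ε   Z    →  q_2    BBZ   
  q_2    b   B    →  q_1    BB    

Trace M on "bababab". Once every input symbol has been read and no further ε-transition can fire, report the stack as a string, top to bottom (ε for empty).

(q_0, bababab, Z)
  read b, top Z: go to q_0, push Z → (q_0, ababab, Z)
  read a, top Z: go to q_1, push BZ → (q_1, babab, BZ)
  read b, top B: go to q_0, push ε → (q_0, abab, Z)
  read a, top Z: go to q_1, push BZ → (q_1, bab, BZ)
  read b, top B: go to q_0, push ε → (q_0, ab, Z)
  read a, top Z: go to q_1, push BZ → (q_1, b, BZ)
  read b, top B: go to q_0, push ε → (q_0, ε, Z)
All input consumed in state q_0 with stack Z.

Z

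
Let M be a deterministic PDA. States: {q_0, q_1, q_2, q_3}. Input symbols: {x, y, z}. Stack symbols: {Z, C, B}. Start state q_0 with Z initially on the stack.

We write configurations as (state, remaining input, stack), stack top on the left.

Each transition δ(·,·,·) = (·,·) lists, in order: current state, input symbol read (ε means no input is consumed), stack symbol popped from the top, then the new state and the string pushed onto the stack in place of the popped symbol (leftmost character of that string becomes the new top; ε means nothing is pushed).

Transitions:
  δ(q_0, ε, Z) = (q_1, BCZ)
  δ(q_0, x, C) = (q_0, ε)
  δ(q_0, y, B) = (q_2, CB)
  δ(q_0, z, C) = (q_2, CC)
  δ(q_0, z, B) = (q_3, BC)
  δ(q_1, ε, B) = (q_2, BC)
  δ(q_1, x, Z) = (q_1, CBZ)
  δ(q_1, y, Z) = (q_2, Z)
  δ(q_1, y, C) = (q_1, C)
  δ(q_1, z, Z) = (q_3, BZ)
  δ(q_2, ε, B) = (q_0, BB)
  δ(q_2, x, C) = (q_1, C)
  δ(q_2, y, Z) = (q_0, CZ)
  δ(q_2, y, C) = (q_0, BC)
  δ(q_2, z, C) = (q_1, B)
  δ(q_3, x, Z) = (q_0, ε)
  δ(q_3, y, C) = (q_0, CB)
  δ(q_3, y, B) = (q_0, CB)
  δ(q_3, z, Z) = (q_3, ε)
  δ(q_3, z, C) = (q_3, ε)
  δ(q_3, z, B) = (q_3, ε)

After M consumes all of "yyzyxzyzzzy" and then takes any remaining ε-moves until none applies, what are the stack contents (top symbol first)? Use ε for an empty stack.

(q_0, yyzyxzyzzzy, Z) ⊢ (q_1, yyzyxzyzzzy, BCZ) ⊢ (q_2, yyzyxzyzzzy, BCCZ) ⊢ (q_0, yyzyxzyzzzy, BBCCZ) ⊢ (q_2, yzyxzyzzzy, CBBCCZ) ⊢ (q_0, zyxzyzzzy, BCBBCCZ) ⊢ (q_3, yxzyzzzy, BCCBBCCZ) ⊢ (q_0, xzyzzzy, CBCCBBCCZ) ⊢ (q_0, zyzzzy, BCCBBCCZ) ⊢ (q_3, yzzzy, BCCCBBCCZ) ⊢ (q_0, zzzy, CBCCCBBCCZ) ⊢ (q_2, zzy, CCBCCCBBCCZ) ⊢ (q_1, zy, BCBCCCBBCCZ) ⊢ (q_2, zy, BCCBCCCBBCCZ) ⊢ (q_0, zy, BBCCBCCCBBCCZ) ⊢ (q_3, y, BCBCCBCCCBBCCZ) ⊢ (q_0, ε, CBCBCCBCCCBBCCZ)
All input consumed in state q_0 with stack CBCBCCBCCCBBCCZ.

CBCBCCBCCCBBCCZ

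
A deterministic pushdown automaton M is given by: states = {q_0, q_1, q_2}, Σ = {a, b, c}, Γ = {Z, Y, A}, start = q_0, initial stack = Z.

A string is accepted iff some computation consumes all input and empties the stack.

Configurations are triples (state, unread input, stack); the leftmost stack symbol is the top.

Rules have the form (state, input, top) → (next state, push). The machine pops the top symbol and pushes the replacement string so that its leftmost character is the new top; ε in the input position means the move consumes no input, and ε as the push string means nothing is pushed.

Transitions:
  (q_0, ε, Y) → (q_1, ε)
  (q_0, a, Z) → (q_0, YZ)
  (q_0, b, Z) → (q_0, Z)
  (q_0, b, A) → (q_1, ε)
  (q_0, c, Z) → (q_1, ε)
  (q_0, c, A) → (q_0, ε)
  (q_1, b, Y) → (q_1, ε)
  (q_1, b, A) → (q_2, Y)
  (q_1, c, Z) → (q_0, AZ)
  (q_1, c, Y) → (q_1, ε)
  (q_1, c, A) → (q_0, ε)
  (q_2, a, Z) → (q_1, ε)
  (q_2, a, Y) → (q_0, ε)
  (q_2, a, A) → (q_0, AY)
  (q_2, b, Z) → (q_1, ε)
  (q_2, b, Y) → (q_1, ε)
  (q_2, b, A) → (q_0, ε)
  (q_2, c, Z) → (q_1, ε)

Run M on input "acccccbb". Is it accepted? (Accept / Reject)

Reject

(q_0, acccccbb, Z)
  read a, top Z: go to q_0, push YZ → (q_0, cccccbb, YZ)
  ε-move, top Y: go to q_1, push ε → (q_1, cccccbb, Z)
  read c, top Z: go to q_0, push AZ → (q_0, ccccbb, AZ)
  read c, top A: go to q_0, push ε → (q_0, cccbb, Z)
  read c, top Z: go to q_1, push ε → (q_1, ccbb, ε)
No transition applies at (q_1, ccbb, ε); input not fully consumed.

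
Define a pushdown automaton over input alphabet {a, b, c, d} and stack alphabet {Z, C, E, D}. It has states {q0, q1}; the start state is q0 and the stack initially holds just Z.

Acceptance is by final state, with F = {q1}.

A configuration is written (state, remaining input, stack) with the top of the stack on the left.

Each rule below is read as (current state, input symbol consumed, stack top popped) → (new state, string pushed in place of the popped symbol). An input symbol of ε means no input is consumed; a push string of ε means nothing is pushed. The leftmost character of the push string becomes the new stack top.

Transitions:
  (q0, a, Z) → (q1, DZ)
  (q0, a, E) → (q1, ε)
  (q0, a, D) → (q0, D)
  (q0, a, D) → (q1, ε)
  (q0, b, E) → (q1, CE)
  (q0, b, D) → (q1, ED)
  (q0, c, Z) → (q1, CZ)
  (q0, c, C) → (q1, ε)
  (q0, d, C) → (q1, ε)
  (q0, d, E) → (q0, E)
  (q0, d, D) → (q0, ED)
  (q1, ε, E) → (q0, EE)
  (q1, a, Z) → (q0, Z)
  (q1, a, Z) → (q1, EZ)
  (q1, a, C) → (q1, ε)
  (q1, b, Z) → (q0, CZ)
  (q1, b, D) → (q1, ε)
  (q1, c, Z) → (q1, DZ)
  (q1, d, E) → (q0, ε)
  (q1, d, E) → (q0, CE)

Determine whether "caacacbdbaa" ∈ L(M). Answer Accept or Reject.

Reject

No computation consumes all input and reaches a final state.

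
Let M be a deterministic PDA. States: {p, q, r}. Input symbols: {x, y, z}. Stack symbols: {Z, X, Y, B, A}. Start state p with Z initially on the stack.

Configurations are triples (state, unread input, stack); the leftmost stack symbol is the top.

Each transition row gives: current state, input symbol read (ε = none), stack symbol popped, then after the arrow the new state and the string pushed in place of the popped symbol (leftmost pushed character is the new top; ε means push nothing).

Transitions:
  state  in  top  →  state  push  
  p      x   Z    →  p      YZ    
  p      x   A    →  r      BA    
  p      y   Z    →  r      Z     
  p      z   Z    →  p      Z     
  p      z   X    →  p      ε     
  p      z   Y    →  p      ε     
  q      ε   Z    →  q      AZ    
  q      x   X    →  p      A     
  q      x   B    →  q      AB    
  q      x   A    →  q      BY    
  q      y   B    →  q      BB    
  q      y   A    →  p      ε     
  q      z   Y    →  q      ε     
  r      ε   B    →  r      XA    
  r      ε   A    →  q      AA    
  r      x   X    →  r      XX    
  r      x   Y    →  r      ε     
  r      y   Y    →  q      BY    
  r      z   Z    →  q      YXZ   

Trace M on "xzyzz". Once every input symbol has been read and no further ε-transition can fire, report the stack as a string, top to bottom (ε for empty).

(p, xzyzz, Z) ⊢ (p, zyzz, YZ) ⊢ (p, yzz, Z) ⊢ (r, zz, Z) ⊢ (q, z, YXZ) ⊢ (q, ε, XZ)
All input consumed in state q with stack XZ.

XZ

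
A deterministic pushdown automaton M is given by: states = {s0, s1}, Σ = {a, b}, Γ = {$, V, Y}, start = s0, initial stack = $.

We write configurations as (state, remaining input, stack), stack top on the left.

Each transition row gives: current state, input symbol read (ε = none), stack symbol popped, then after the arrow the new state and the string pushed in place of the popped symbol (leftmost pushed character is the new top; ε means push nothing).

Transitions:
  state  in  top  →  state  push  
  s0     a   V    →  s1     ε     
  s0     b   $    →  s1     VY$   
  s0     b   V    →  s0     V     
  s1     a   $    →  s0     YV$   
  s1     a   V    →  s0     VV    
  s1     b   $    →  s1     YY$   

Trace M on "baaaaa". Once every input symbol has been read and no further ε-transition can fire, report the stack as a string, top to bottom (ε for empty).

VVY$

(s0, baaaaa, $)
  read b, top $: go to s1, push VY$ → (s1, aaaaa, VY$)
  read a, top V: go to s0, push VV → (s0, aaaa, VVY$)
  read a, top V: go to s1, push ε → (s1, aaa, VY$)
  read a, top V: go to s0, push VV → (s0, aa, VVY$)
  read a, top V: go to s1, push ε → (s1, a, VY$)
  read a, top V: go to s0, push VV → (s0, ε, VVY$)
All input consumed in state s0 with stack VVY$.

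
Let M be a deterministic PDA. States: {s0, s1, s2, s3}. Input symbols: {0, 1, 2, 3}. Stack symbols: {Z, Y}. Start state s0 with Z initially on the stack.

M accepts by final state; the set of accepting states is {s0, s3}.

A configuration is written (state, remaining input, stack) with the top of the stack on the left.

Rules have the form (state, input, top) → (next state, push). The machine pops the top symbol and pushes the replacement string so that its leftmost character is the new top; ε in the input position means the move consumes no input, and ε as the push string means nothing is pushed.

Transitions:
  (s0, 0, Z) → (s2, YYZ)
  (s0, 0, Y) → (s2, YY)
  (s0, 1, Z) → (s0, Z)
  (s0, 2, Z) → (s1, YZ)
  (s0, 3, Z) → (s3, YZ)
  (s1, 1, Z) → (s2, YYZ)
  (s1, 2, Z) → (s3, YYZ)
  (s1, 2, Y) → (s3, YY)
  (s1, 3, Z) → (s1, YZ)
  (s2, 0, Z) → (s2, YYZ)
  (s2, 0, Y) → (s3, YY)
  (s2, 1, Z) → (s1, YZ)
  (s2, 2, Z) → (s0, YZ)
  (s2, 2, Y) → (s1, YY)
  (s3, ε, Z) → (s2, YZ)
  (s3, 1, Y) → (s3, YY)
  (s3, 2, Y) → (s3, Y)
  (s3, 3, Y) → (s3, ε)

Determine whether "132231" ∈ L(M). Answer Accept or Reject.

Reject

(s0, 132231, Z)
  read 1, top Z: go to s0, push Z → (s0, 32231, Z)
  read 3, top Z: go to s3, push YZ → (s3, 2231, YZ)
  read 2, top Y: go to s3, push Y → (s3, 231, YZ)
  read 2, top Y: go to s3, push Y → (s3, 31, YZ)
  read 3, top Y: go to s3, push ε → (s3, 1, Z)
  ε-move, top Z: go to s2, push YZ → (s2, 1, YZ)
No transition applies at (s2, 1, YZ); input not fully consumed.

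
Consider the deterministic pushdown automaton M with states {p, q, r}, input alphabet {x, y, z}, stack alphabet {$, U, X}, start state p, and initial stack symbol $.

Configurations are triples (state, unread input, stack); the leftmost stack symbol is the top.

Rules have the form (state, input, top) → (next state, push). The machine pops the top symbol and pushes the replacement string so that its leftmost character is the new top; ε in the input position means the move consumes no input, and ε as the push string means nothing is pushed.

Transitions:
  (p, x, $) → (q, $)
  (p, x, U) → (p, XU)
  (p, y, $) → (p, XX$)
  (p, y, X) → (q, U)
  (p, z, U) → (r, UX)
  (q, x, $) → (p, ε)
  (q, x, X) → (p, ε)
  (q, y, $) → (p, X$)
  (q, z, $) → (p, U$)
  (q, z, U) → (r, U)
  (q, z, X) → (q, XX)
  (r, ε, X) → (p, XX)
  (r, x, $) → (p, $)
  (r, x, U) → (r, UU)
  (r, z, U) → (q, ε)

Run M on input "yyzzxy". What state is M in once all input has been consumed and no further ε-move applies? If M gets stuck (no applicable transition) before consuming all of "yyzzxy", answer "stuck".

p

(p, yyzzxy, $)
  read y, top $: go to p, push XX$ → (p, yzzxy, XX$)
  read y, top X: go to q, push U → (q, zzxy, UX$)
  read z, top U: go to r, push U → (r, zxy, UX$)
  read z, top U: go to q, push ε → (q, xy, X$)
  read x, top X: go to p, push ε → (p, y, $)
  read y, top $: go to p, push XX$ → (p, ε, XX$)
All input consumed; M is in state p.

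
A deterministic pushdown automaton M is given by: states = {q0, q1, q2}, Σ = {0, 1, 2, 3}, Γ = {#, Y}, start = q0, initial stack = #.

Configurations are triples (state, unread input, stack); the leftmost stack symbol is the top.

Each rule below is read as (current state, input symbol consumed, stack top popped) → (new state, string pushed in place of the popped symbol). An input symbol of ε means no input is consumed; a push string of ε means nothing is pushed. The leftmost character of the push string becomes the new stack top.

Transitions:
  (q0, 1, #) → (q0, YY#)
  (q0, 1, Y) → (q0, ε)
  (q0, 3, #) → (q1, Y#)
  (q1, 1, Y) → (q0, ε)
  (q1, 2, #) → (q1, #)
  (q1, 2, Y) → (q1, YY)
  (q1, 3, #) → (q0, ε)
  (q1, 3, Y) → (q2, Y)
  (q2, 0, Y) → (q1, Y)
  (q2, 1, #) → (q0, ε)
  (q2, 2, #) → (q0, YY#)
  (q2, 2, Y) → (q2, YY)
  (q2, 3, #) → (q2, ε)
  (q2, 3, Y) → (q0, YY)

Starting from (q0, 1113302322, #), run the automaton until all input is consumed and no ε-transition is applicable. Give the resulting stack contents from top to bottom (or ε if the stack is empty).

YYYY#

(q0, 1113302322, #)
  read 1, top #: go to q0, push YY# → (q0, 113302322, YY#)
  read 1, top Y: go to q0, push ε → (q0, 13302322, Y#)
  read 1, top Y: go to q0, push ε → (q0, 3302322, #)
  read 3, top #: go to q1, push Y# → (q1, 302322, Y#)
  read 3, top Y: go to q2, push Y → (q2, 02322, Y#)
  read 0, top Y: go to q1, push Y → (q1, 2322, Y#)
  read 2, top Y: go to q1, push YY → (q1, 322, YY#)
  read 3, top Y: go to q2, push Y → (q2, 22, YY#)
  read 2, top Y: go to q2, push YY → (q2, 2, YYY#)
  read 2, top Y: go to q2, push YY → (q2, ε, YYYY#)
All input consumed in state q2 with stack YYYY#.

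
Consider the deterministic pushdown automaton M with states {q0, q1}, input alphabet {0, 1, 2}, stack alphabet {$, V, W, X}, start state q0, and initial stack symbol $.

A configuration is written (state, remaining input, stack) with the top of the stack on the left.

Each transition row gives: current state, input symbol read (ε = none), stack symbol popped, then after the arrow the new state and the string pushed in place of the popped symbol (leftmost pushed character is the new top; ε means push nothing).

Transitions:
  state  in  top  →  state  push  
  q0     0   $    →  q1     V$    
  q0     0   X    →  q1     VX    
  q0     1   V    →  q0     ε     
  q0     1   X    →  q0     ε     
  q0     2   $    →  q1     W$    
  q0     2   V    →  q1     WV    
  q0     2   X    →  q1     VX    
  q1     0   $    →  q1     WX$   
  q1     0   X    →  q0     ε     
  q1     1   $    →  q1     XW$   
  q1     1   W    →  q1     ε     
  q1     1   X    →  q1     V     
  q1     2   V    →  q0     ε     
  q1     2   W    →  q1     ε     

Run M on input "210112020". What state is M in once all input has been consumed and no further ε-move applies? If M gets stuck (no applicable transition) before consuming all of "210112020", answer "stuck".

(q0, 210112020, $) ⊢ (q1, 10112020, W$) ⊢ (q1, 0112020, $) ⊢ (q1, 112020, WX$) ⊢ (q1, 12020, X$) ⊢ (q1, 2020, V$) ⊢ (q0, 020, $) ⊢ (q1, 20, V$) ⊢ (q0, 0, $) ⊢ (q1, ε, V$)
All input consumed; M is in state q1.

q1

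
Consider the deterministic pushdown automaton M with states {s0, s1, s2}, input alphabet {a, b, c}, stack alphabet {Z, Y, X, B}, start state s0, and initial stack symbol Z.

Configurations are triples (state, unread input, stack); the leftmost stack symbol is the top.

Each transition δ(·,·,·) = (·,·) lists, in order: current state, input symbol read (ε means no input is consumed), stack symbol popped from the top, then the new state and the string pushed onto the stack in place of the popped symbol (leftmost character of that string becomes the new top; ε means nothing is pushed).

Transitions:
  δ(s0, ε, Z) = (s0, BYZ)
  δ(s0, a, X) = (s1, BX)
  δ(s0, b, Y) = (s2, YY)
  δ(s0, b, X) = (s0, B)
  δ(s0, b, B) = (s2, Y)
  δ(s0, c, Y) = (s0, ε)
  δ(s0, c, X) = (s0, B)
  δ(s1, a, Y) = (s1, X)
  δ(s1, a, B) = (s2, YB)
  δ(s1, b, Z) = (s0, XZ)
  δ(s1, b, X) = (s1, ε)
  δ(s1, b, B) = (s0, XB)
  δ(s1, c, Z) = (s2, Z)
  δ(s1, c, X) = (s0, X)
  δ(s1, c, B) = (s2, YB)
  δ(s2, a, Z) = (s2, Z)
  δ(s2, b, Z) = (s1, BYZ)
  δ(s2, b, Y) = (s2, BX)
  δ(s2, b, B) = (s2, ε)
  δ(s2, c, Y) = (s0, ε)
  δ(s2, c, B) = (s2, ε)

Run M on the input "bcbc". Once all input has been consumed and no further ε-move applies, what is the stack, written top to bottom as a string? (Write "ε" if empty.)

(s0, bcbc, Z)
  ε-move, top Z: go to s0, push BYZ → (s0, bcbc, BYZ)
  read b, top B: go to s2, push Y → (s2, cbc, YYZ)
  read c, top Y: go to s0, push ε → (s0, bc, YZ)
  read b, top Y: go to s2, push YY → (s2, c, YYZ)
  read c, top Y: go to s0, push ε → (s0, ε, YZ)
All input consumed in state s0 with stack YZ.

YZ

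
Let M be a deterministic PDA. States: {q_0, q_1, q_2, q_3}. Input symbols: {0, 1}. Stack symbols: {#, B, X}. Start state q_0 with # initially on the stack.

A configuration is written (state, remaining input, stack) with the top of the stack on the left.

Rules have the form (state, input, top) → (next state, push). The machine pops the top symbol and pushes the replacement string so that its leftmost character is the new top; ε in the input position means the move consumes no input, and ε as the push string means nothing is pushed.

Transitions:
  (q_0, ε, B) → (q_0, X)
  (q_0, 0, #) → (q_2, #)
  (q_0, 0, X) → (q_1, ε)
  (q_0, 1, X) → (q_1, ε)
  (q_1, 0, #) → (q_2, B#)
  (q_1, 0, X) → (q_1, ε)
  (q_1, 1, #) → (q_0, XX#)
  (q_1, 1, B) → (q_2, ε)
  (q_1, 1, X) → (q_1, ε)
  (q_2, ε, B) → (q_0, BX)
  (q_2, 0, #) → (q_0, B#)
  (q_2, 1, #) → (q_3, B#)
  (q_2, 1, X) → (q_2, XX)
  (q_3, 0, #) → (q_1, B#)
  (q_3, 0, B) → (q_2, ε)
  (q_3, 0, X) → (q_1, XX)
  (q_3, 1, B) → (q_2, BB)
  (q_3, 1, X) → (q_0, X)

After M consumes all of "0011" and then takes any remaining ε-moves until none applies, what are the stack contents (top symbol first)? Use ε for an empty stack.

XX#

(q_0, 0011, #)
  read 0, top #: go to q_2, push # → (q_2, 011, #)
  read 0, top #: go to q_0, push B# → (q_0, 11, B#)
  ε-move, top B: go to q_0, push X → (q_0, 11, X#)
  read 1, top X: go to q_1, push ε → (q_1, 1, #)
  read 1, top #: go to q_0, push XX# → (q_0, ε, XX#)
All input consumed in state q_0 with stack XX#.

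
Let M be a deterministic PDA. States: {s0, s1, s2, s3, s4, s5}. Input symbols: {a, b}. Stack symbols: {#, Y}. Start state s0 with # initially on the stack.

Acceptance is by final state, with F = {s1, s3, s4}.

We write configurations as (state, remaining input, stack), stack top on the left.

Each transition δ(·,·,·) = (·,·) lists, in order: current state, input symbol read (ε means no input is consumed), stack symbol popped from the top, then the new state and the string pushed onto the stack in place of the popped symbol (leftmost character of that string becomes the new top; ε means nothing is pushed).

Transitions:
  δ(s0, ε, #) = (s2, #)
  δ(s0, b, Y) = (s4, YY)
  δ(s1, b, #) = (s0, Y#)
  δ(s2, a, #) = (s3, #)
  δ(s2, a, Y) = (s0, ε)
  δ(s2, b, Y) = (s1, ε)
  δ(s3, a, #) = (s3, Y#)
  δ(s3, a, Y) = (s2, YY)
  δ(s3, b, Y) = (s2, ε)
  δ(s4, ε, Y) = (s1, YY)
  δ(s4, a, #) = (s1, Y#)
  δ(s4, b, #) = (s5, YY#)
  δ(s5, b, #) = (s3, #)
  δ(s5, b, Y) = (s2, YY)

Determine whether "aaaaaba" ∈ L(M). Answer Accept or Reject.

(s0, aaaaaba, #)
  ε-move, top #: go to s2, push # → (s2, aaaaaba, #)
  read a, top #: go to s3, push # → (s3, aaaaba, #)
  read a, top #: go to s3, push Y# → (s3, aaaba, Y#)
  read a, top Y: go to s2, push YY → (s2, aaba, YY#)
  read a, top Y: go to s0, push ε → (s0, aba, Y#)
No transition applies at (s0, aba, Y#); input not fully consumed.

Reject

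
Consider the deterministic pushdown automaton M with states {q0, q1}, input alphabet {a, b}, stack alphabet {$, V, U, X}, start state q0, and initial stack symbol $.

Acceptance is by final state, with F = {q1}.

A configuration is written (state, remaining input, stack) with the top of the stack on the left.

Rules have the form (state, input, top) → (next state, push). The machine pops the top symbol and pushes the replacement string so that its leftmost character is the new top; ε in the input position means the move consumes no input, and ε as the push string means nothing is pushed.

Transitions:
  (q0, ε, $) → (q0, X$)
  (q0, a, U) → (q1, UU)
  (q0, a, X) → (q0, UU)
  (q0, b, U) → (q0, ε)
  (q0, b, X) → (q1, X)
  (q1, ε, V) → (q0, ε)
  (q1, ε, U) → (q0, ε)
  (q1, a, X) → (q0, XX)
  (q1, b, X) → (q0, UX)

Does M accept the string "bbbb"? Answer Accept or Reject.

(q0, bbbb, $)
  ε-move, top $: go to q0, push X$ → (q0, bbbb, X$)
  read b, top X: go to q1, push X → (q1, bbb, X$)
  read b, top X: go to q0, push UX → (q0, bb, UX$)
  read b, top U: go to q0, push ε → (q0, b, X$)
  read b, top X: go to q1, push X → (q1, ε, X$)
All input consumed; state q1 ∈ F.

Accept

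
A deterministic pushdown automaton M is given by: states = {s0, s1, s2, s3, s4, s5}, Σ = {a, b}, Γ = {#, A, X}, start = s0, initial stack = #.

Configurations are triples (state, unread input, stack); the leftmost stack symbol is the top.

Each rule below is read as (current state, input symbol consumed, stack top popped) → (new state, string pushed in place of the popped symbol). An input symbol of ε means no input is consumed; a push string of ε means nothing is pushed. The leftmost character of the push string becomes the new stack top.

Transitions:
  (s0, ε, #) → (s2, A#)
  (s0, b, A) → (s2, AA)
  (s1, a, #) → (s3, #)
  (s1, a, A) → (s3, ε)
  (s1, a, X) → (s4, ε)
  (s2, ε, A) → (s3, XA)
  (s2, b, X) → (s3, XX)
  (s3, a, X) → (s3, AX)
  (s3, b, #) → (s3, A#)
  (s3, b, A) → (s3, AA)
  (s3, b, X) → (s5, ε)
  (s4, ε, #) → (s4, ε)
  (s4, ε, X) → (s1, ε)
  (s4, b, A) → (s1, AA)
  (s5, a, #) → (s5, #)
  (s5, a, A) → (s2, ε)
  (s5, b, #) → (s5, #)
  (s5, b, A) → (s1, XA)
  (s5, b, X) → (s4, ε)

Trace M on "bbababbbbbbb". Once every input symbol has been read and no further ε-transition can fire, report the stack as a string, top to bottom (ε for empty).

AAAAAAAA#

(s0, bbababbbbbbb, #)
  ε-move, top #: go to s2, push A# → (s2, bbababbbbbbb, A#)
  ε-move, top A: go to s3, push XA → (s3, bbababbbbbbb, XA#)
  read b, top X: go to s5, push ε → (s5, bababbbbbbb, A#)
  read b, top A: go to s1, push XA → (s1, ababbbbbbb, XA#)
  read a, top X: go to s4, push ε → (s4, babbbbbbb, A#)
  read b, top A: go to s1, push AA → (s1, abbbbbbb, AA#)
  read a, top A: go to s3, push ε → (s3, bbbbbbb, A#)
  read b, top A: go to s3, push AA → (s3, bbbbbb, AA#)
  read b, top A: go to s3, push AA → (s3, bbbbb, AAA#)
  read b, top A: go to s3, push AA → (s3, bbbb, AAAA#)
  read b, top A: go to s3, push AA → (s3, bbb, AAAAA#)
  read b, top A: go to s3, push AA → (s3, bb, AAAAAA#)
  read b, top A: go to s3, push AA → (s3, b, AAAAAAA#)
  read b, top A: go to s3, push AA → (s3, ε, AAAAAAAA#)
All input consumed in state s3 with stack AAAAAAAA#.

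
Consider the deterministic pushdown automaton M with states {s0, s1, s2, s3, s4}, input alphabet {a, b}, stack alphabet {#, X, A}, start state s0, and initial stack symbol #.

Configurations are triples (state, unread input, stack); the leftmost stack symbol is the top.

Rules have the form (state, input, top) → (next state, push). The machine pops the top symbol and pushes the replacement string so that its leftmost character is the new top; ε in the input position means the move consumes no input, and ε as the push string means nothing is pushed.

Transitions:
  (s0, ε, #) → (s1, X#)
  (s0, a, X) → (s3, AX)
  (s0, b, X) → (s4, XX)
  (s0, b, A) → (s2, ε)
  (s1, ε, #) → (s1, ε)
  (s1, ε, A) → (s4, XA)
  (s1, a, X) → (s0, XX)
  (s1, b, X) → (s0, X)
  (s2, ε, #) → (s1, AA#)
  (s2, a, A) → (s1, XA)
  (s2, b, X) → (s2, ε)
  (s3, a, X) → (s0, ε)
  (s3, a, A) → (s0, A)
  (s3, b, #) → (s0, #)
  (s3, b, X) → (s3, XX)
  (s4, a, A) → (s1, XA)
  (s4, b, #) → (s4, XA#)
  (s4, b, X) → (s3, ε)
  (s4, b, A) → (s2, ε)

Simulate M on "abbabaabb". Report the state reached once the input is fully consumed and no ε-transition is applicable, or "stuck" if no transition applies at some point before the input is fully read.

(s0, abbabaabb, #)
  ε-move, top #: go to s1, push X# → (s1, abbabaabb, X#)
  read a, top X: go to s0, push XX → (s0, bbabaabb, XX#)
  read b, top X: go to s4, push XX → (s4, babaabb, XXX#)
  read b, top X: go to s3, push ε → (s3, abaabb, XX#)
  read a, top X: go to s0, push ε → (s0, baabb, X#)
  read b, top X: go to s4, push XX → (s4, aabb, XX#)
No transition for (s4, a, top X); M blocks with input aabb remaining.

stuck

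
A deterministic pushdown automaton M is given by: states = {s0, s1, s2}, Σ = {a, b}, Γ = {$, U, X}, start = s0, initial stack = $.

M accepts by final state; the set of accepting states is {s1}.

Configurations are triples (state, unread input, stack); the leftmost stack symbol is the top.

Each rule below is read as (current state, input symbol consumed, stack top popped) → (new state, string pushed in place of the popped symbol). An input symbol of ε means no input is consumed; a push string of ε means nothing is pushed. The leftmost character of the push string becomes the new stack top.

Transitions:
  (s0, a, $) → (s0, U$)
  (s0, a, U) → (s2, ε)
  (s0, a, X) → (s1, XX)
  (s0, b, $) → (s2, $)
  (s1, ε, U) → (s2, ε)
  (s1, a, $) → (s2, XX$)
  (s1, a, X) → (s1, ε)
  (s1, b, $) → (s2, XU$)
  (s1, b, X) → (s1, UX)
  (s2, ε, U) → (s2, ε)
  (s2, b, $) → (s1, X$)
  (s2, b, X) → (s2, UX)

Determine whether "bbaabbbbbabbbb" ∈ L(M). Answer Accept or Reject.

Reject

(s0, bbaabbbbbabbbb, $)
  read b, top $: go to s2, push $ → (s2, baabbbbbabbbb, $)
  read b, top $: go to s1, push X$ → (s1, aabbbbbabbbb, X$)
  read a, top X: go to s1, push ε → (s1, abbbbbabbbb, $)
  read a, top $: go to s2, push XX$ → (s2, bbbbbabbbb, XX$)
  read b, top X: go to s2, push UX → (s2, bbbbabbbb, UXX$)
  ε-move, top U: go to s2, push ε → (s2, bbbbabbbb, XX$)
  read b, top X: go to s2, push UX → (s2, bbbabbbb, UXX$)
  ε-move, top U: go to s2, push ε → (s2, bbbabbbb, XX$)
  read b, top X: go to s2, push UX → (s2, bbabbbb, UXX$)
  ε-move, top U: go to s2, push ε → (s2, bbabbbb, XX$)
  read b, top X: go to s2, push UX → (s2, babbbb, UXX$)
  ε-move, top U: go to s2, push ε → (s2, babbbb, XX$)
  read b, top X: go to s2, push UX → (s2, abbbb, UXX$)
  ε-move, top U: go to s2, push ε → (s2, abbbb, XX$)
No transition applies at (s2, abbbb, XX$); input not fully consumed.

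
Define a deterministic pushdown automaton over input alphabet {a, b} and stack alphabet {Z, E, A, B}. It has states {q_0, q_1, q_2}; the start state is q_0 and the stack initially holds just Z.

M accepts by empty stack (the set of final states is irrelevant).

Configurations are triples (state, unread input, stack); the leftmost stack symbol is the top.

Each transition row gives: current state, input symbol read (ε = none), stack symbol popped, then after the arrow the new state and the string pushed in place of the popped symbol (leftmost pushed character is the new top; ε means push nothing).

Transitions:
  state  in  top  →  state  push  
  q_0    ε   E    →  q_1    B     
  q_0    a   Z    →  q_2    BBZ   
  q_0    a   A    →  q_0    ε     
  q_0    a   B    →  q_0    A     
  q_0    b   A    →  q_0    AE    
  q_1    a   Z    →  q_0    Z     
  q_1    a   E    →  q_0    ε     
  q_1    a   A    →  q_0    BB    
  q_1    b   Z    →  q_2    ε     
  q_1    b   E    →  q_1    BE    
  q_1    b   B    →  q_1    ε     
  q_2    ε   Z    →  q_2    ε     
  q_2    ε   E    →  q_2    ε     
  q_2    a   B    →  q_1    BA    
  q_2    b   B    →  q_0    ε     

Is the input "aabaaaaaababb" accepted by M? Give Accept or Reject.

(q_0, aabaaaaaababb, Z)
  read a, top Z: go to q_2, push BBZ → (q_2, abaaaaaababb, BBZ)
  read a, top B: go to q_1, push BA → (q_1, baaaaaababb, BABZ)
  read b, top B: go to q_1, push ε → (q_1, aaaaaababb, ABZ)
  read a, top A: go to q_0, push BB → (q_0, aaaaababb, BBBZ)
  read a, top B: go to q_0, push A → (q_0, aaaababb, ABBZ)
  read a, top A: go to q_0, push ε → (q_0, aaababb, BBZ)
  read a, top B: go to q_0, push A → (q_0, aababb, ABZ)
  read a, top A: go to q_0, push ε → (q_0, ababb, BZ)
  read a, top B: go to q_0, push A → (q_0, babb, AZ)
  read b, top A: go to q_0, push AE → (q_0, abb, AEZ)
  read a, top A: go to q_0, push ε → (q_0, bb, EZ)
  ε-move, top E: go to q_1, push B → (q_1, bb, BZ)
  read b, top B: go to q_1, push ε → (q_1, b, Z)
  read b, top Z: go to q_2, push ε → (q_2, ε, ε)
All input consumed and the stack is empty.

Accept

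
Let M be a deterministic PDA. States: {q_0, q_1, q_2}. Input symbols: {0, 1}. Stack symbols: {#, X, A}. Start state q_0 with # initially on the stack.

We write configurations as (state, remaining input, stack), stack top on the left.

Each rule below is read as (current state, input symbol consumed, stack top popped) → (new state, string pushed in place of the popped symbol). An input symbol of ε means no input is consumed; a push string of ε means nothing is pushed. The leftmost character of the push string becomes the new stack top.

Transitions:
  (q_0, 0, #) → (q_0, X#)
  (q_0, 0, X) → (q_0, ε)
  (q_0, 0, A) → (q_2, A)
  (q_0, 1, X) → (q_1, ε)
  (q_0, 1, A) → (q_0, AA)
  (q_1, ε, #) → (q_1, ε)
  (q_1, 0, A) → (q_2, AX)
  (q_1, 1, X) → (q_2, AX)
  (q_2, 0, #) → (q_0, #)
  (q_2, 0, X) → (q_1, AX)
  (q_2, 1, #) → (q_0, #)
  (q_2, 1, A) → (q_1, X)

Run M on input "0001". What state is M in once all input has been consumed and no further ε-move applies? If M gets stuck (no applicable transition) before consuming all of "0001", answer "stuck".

(q_0, 0001, #)
  read 0, top #: go to q_0, push X# → (q_0, 001, X#)
  read 0, top X: go to q_0, push ε → (q_0, 01, #)
  read 0, top #: go to q_0, push X# → (q_0, 1, X#)
  read 1, top X: go to q_1, push ε → (q_1, ε, #)
  ε-move, top #: go to q_1, push ε → (q_1, ε, ε)
All input consumed; M is in state q_1.

q_1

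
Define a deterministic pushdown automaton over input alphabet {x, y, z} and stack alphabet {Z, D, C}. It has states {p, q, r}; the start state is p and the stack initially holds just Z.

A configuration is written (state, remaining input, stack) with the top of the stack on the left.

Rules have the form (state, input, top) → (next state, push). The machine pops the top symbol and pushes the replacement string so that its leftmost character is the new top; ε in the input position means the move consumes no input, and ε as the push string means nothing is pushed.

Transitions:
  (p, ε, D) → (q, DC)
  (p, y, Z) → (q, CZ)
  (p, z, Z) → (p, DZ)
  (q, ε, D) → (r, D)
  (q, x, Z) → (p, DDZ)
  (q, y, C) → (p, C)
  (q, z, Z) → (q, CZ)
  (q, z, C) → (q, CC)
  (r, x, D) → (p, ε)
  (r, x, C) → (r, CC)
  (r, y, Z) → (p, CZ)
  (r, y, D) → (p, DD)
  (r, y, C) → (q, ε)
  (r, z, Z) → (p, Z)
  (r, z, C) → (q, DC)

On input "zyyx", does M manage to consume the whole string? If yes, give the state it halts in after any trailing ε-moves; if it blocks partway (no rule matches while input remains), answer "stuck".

(p, zyyx, Z)
  read z, top Z: go to p, push DZ → (p, yyx, DZ)
  ε-move, top D: go to q, push DC → (q, yyx, DCZ)
  ε-move, top D: go to r, push D → (r, yyx, DCZ)
  read y, top D: go to p, push DD → (p, yx, DDCZ)
  ε-move, top D: go to q, push DC → (q, yx, DCDCZ)
  ε-move, top D: go to r, push D → (r, yx, DCDCZ)
  read y, top D: go to p, push DD → (p, x, DDCDCZ)
  ε-move, top D: go to q, push DC → (q, x, DCDCDCZ)
  ε-move, top D: go to r, push D → (r, x, DCDCDCZ)
  read x, top D: go to p, push ε → (p, ε, CDCDCZ)
All input consumed; M is in state p.

p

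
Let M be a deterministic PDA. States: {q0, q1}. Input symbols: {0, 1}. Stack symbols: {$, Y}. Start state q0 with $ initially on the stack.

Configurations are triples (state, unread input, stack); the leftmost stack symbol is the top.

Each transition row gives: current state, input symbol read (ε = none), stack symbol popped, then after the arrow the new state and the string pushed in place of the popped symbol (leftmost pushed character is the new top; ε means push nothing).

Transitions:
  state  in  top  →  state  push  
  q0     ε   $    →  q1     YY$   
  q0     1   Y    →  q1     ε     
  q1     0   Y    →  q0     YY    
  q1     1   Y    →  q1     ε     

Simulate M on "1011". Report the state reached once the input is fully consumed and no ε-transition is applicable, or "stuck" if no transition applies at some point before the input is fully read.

(q0, 1011, $)
  ε-move, top $: go to q1, push YY$ → (q1, 1011, YY$)
  read 1, top Y: go to q1, push ε → (q1, 011, Y$)
  read 0, top Y: go to q0, push YY → (q0, 11, YY$)
  read 1, top Y: go to q1, push ε → (q1, 1, Y$)
  read 1, top Y: go to q1, push ε → (q1, ε, $)
All input consumed; M is in state q1.

q1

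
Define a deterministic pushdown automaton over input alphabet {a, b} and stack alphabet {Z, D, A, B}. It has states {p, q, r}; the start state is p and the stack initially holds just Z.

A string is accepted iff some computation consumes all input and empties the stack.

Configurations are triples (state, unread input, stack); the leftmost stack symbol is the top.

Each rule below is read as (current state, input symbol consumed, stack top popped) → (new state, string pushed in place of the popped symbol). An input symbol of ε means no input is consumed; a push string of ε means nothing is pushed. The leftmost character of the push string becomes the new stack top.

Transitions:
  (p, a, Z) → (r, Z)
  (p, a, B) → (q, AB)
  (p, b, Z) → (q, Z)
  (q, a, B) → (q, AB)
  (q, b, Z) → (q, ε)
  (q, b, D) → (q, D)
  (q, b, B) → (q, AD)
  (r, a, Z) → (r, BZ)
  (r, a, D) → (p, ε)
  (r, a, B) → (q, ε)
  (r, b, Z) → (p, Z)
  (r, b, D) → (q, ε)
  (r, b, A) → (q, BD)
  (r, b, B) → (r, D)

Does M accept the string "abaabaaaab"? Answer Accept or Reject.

(p, abaabaaaab, Z) ⊢ (r, baabaaaab, Z) ⊢ (p, aabaaaab, Z) ⊢ (r, abaaaab, Z) ⊢ (r, baaaab, BZ) ⊢ (r, aaaab, DZ) ⊢ (p, aaab, Z) ⊢ (r, aab, Z) ⊢ (r, ab, BZ) ⊢ (q, b, Z) ⊢ (q, ε, ε)
All input consumed and the stack is empty.

Accept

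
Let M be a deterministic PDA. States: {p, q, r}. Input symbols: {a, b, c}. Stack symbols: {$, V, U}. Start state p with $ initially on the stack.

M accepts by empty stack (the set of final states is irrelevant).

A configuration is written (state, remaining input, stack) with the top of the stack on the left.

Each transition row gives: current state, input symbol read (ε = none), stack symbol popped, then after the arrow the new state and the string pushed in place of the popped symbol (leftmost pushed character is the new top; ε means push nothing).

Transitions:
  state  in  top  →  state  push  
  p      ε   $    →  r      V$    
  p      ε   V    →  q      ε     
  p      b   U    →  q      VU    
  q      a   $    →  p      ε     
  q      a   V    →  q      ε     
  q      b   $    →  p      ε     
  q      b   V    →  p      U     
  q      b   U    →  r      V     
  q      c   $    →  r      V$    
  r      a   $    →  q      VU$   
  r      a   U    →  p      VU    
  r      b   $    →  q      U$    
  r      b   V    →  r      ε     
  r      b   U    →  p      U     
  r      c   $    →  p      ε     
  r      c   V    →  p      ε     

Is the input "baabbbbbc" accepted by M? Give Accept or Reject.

(p, baabbbbbc, $)
  ε-move, top $: go to r, push V$ → (r, baabbbbbc, V$)
  read b, top V: go to r, push ε → (r, aabbbbbc, $)
  read a, top $: go to q, push VU$ → (q, abbbbbc, VU$)
  read a, top V: go to q, push ε → (q, bbbbbc, U$)
  read b, top U: go to r, push V → (r, bbbbc, V$)
  read b, top V: go to r, push ε → (r, bbbc, $)
  read b, top $: go to q, push U$ → (q, bbc, U$)
  read b, top U: go to r, push V → (r, bc, V$)
  read b, top V: go to r, push ε → (r, c, $)
  read c, top $: go to p, push ε → (p, ε, ε)
All input consumed and the stack is empty.

Accept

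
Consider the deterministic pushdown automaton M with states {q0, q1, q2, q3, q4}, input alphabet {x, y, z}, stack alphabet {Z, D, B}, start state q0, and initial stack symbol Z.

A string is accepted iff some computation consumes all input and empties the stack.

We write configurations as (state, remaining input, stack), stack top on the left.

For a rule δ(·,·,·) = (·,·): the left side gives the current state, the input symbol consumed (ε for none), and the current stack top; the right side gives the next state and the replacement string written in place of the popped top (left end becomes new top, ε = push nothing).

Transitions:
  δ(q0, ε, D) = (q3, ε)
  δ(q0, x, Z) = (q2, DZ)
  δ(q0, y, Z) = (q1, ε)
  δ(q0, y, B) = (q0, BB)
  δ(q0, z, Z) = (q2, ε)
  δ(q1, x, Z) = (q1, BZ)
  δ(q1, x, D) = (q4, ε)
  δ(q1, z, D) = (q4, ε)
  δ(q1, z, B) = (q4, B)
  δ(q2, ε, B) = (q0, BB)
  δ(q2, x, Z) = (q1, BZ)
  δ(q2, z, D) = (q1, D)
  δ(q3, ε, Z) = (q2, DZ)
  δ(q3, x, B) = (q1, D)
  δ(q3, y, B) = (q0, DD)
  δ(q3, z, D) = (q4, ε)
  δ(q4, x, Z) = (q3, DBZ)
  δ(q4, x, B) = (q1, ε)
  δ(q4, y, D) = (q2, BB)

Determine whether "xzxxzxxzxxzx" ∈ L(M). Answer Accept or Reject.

Reject

(q0, xzxxzxxzxxzx, Z)
  read x, top Z: go to q2, push DZ → (q2, zxxzxxzxxzx, DZ)
  read z, top D: go to q1, push D → (q1, xxzxxzxxzx, DZ)
  read x, top D: go to q4, push ε → (q4, xzxxzxxzx, Z)
  read x, top Z: go to q3, push DBZ → (q3, zxxzxxzx, DBZ)
  read z, top D: go to q4, push ε → (q4, xxzxxzx, BZ)
  read x, top B: go to q1, push ε → (q1, xzxxzx, Z)
  read x, top Z: go to q1, push BZ → (q1, zxxzx, BZ)
  read z, top B: go to q4, push B → (q4, xxzx, BZ)
  read x, top B: go to q1, push ε → (q1, xzx, Z)
  read x, top Z: go to q1, push BZ → (q1, zx, BZ)
  read z, top B: go to q4, push B → (q4, x, BZ)
  read x, top B: go to q1, push ε → (q1, ε, Z)
All input consumed; stack is Z, not empty, and no further ε-move applies.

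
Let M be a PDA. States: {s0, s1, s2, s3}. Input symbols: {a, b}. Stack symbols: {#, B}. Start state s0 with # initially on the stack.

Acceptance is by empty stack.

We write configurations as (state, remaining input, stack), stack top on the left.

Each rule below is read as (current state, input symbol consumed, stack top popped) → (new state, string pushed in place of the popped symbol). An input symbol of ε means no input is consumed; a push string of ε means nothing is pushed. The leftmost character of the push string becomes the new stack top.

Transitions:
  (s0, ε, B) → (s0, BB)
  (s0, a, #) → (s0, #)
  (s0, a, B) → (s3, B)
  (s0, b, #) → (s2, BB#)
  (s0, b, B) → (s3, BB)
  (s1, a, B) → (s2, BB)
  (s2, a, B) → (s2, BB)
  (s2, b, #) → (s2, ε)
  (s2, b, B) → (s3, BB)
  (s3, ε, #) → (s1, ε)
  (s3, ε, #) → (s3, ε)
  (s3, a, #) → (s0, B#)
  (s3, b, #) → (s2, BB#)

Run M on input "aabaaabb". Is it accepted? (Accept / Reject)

Reject

No computation consumes all input and empties the stack.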